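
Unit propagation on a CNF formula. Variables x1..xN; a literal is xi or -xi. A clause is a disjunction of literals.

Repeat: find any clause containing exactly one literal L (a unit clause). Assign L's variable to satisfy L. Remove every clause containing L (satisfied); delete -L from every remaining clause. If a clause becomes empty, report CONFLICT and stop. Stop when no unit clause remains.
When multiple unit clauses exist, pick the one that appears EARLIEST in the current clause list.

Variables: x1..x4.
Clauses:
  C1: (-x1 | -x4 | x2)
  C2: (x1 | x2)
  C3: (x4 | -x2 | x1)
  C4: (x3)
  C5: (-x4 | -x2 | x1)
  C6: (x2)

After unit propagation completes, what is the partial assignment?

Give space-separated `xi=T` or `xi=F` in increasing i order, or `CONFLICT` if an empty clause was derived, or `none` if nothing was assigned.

unit clause [3] forces x3=T; simplify:
  satisfied 1 clause(s); 5 remain; assigned so far: [3]
unit clause [2] forces x2=T; simplify:
  drop -2 from [4, -2, 1] -> [4, 1]
  drop -2 from [-4, -2, 1] -> [-4, 1]
  satisfied 3 clause(s); 2 remain; assigned so far: [2, 3]

Answer: x2=T x3=T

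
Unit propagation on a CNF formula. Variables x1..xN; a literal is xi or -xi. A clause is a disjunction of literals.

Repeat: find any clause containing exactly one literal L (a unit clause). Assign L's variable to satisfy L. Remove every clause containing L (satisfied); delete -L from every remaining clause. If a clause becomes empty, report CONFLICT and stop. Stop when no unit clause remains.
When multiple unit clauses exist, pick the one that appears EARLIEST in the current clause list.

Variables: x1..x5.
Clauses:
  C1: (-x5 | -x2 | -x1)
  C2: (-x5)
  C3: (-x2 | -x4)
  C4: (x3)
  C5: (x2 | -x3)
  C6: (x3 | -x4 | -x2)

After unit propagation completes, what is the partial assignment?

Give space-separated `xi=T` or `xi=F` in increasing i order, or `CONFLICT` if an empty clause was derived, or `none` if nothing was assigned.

Answer: x2=T x3=T x4=F x5=F

Derivation:
unit clause [-5] forces x5=F; simplify:
  satisfied 2 clause(s); 4 remain; assigned so far: [5]
unit clause [3] forces x3=T; simplify:
  drop -3 from [2, -3] -> [2]
  satisfied 2 clause(s); 2 remain; assigned so far: [3, 5]
unit clause [2] forces x2=T; simplify:
  drop -2 from [-2, -4] -> [-4]
  satisfied 1 clause(s); 1 remain; assigned so far: [2, 3, 5]
unit clause [-4] forces x4=F; simplify:
  satisfied 1 clause(s); 0 remain; assigned so far: [2, 3, 4, 5]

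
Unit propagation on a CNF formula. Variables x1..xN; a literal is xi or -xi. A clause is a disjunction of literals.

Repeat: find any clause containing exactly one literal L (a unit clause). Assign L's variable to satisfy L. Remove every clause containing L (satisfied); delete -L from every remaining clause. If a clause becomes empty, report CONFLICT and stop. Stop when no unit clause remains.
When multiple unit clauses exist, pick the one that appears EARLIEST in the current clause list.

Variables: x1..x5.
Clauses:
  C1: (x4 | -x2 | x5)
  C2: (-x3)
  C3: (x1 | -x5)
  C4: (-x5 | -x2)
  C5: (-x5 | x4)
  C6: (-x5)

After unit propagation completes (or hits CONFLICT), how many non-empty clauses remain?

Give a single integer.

Answer: 1

Derivation:
unit clause [-3] forces x3=F; simplify:
  satisfied 1 clause(s); 5 remain; assigned so far: [3]
unit clause [-5] forces x5=F; simplify:
  drop 5 from [4, -2, 5] -> [4, -2]
  satisfied 4 clause(s); 1 remain; assigned so far: [3, 5]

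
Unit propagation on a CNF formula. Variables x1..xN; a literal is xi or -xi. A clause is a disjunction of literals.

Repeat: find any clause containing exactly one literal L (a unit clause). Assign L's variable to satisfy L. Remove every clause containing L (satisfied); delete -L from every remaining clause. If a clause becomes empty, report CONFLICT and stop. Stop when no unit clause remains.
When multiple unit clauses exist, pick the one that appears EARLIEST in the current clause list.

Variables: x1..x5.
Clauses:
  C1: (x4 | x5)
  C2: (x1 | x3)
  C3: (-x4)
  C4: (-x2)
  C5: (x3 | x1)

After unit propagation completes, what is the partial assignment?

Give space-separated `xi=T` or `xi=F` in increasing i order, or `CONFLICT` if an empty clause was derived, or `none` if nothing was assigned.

unit clause [-4] forces x4=F; simplify:
  drop 4 from [4, 5] -> [5]
  satisfied 1 clause(s); 4 remain; assigned so far: [4]
unit clause [5] forces x5=T; simplify:
  satisfied 1 clause(s); 3 remain; assigned so far: [4, 5]
unit clause [-2] forces x2=F; simplify:
  satisfied 1 clause(s); 2 remain; assigned so far: [2, 4, 5]

Answer: x2=F x4=F x5=T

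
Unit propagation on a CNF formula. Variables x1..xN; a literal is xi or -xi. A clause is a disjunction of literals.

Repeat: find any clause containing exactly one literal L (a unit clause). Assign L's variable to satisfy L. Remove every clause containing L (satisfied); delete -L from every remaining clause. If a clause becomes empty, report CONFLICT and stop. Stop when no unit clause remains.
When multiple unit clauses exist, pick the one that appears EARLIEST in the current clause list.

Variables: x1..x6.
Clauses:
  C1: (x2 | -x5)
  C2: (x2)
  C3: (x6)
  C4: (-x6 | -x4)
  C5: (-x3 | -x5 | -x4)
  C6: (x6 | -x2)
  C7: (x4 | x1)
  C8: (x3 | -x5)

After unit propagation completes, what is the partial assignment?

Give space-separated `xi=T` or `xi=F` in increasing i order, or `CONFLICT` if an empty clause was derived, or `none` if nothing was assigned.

Answer: x1=T x2=T x4=F x6=T

Derivation:
unit clause [2] forces x2=T; simplify:
  drop -2 from [6, -2] -> [6]
  satisfied 2 clause(s); 6 remain; assigned so far: [2]
unit clause [6] forces x6=T; simplify:
  drop -6 from [-6, -4] -> [-4]
  satisfied 2 clause(s); 4 remain; assigned so far: [2, 6]
unit clause [-4] forces x4=F; simplify:
  drop 4 from [4, 1] -> [1]
  satisfied 2 clause(s); 2 remain; assigned so far: [2, 4, 6]
unit clause [1] forces x1=T; simplify:
  satisfied 1 clause(s); 1 remain; assigned so far: [1, 2, 4, 6]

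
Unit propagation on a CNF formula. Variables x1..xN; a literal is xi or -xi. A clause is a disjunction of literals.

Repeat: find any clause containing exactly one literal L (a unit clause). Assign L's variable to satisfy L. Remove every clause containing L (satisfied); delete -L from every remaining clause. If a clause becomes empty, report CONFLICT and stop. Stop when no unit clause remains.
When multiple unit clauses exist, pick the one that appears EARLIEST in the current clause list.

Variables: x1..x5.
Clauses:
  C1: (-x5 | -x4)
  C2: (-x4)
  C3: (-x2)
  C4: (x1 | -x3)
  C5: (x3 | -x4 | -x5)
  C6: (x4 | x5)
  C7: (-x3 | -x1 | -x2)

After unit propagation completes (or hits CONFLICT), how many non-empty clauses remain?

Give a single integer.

Answer: 1

Derivation:
unit clause [-4] forces x4=F; simplify:
  drop 4 from [4, 5] -> [5]
  satisfied 3 clause(s); 4 remain; assigned so far: [4]
unit clause [-2] forces x2=F; simplify:
  satisfied 2 clause(s); 2 remain; assigned so far: [2, 4]
unit clause [5] forces x5=T; simplify:
  satisfied 1 clause(s); 1 remain; assigned so far: [2, 4, 5]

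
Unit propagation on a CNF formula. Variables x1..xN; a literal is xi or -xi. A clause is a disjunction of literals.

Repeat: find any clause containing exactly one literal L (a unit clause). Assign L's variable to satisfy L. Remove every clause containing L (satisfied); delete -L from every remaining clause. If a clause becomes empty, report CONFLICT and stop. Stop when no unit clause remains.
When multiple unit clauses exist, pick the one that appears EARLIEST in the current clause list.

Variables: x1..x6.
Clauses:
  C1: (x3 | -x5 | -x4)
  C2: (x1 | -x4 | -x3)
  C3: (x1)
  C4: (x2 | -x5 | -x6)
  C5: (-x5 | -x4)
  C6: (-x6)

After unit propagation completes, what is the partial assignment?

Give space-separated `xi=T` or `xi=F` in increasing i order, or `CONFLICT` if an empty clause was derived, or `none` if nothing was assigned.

unit clause [1] forces x1=T; simplify:
  satisfied 2 clause(s); 4 remain; assigned so far: [1]
unit clause [-6] forces x6=F; simplify:
  satisfied 2 clause(s); 2 remain; assigned so far: [1, 6]

Answer: x1=T x6=F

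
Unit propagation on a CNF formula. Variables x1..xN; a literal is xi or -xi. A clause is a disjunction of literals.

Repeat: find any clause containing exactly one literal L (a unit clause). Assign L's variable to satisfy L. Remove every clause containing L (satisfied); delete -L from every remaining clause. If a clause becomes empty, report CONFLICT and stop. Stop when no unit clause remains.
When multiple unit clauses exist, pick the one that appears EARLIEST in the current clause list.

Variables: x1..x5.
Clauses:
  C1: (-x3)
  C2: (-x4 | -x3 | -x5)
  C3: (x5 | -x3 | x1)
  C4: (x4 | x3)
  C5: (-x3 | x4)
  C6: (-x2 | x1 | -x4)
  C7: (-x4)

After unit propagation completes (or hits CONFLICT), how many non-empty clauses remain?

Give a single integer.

unit clause [-3] forces x3=F; simplify:
  drop 3 from [4, 3] -> [4]
  satisfied 4 clause(s); 3 remain; assigned so far: [3]
unit clause [4] forces x4=T; simplify:
  drop -4 from [-2, 1, -4] -> [-2, 1]
  drop -4 from [-4] -> [] (empty!)
  satisfied 1 clause(s); 2 remain; assigned so far: [3, 4]
CONFLICT (empty clause)

Answer: 1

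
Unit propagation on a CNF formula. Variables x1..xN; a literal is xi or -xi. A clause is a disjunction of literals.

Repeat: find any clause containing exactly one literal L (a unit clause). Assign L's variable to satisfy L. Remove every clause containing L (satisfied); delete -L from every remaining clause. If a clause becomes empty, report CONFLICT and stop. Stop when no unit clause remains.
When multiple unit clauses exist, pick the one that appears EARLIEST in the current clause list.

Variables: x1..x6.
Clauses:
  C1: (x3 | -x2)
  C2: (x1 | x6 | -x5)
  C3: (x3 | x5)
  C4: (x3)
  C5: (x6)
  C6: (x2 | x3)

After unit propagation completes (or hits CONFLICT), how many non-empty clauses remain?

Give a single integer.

Answer: 0

Derivation:
unit clause [3] forces x3=T; simplify:
  satisfied 4 clause(s); 2 remain; assigned so far: [3]
unit clause [6] forces x6=T; simplify:
  satisfied 2 clause(s); 0 remain; assigned so far: [3, 6]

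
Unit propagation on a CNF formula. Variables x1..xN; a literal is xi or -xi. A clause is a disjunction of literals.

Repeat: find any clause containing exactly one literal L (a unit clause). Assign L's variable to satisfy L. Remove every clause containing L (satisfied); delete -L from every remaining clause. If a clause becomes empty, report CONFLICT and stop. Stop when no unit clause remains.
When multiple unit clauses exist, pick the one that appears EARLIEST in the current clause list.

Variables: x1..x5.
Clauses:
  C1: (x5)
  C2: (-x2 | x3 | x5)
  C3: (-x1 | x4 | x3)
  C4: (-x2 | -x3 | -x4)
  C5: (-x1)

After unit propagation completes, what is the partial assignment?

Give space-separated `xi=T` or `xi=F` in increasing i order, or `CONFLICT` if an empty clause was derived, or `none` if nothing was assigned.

Answer: x1=F x5=T

Derivation:
unit clause [5] forces x5=T; simplify:
  satisfied 2 clause(s); 3 remain; assigned so far: [5]
unit clause [-1] forces x1=F; simplify:
  satisfied 2 clause(s); 1 remain; assigned so far: [1, 5]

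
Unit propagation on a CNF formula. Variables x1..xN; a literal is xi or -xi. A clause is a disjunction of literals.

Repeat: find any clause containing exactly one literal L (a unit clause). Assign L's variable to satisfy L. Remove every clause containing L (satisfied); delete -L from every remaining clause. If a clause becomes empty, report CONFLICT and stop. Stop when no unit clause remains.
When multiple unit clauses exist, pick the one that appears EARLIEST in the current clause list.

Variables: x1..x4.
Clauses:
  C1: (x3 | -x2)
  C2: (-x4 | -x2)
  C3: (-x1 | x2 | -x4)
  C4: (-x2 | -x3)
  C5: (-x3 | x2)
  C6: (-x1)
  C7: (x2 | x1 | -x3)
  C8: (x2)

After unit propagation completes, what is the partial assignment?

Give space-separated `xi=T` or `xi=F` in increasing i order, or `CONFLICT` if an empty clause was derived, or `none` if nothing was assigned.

unit clause [-1] forces x1=F; simplify:
  drop 1 from [2, 1, -3] -> [2, -3]
  satisfied 2 clause(s); 6 remain; assigned so far: [1]
unit clause [2] forces x2=T; simplify:
  drop -2 from [3, -2] -> [3]
  drop -2 from [-4, -2] -> [-4]
  drop -2 from [-2, -3] -> [-3]
  satisfied 3 clause(s); 3 remain; assigned so far: [1, 2]
unit clause [3] forces x3=T; simplify:
  drop -3 from [-3] -> [] (empty!)
  satisfied 1 clause(s); 2 remain; assigned so far: [1, 2, 3]
CONFLICT (empty clause)

Answer: CONFLICT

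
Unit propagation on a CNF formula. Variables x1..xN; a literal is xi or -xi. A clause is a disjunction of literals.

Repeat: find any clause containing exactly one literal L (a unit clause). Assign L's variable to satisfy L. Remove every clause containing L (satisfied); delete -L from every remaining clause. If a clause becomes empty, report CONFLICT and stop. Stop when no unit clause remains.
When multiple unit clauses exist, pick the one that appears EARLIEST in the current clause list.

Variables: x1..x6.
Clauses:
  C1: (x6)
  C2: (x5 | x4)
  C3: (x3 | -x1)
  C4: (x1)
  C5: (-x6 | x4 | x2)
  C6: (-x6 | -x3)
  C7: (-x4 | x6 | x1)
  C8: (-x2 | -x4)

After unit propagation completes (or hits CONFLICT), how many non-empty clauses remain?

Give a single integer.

unit clause [6] forces x6=T; simplify:
  drop -6 from [-6, 4, 2] -> [4, 2]
  drop -6 from [-6, -3] -> [-3]
  satisfied 2 clause(s); 6 remain; assigned so far: [6]
unit clause [1] forces x1=T; simplify:
  drop -1 from [3, -1] -> [3]
  satisfied 1 clause(s); 5 remain; assigned so far: [1, 6]
unit clause [3] forces x3=T; simplify:
  drop -3 from [-3] -> [] (empty!)
  satisfied 1 clause(s); 4 remain; assigned so far: [1, 3, 6]
CONFLICT (empty clause)

Answer: 3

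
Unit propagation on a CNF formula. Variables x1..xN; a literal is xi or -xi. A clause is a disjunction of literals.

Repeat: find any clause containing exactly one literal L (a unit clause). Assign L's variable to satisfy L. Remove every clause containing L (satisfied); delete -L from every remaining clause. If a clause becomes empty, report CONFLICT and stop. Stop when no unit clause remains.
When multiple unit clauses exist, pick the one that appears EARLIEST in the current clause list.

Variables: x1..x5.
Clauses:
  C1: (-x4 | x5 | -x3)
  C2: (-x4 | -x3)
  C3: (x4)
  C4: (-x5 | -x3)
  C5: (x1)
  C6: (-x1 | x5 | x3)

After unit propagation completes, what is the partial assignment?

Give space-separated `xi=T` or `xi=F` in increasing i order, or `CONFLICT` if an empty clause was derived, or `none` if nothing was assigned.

Answer: x1=T x3=F x4=T x5=T

Derivation:
unit clause [4] forces x4=T; simplify:
  drop -4 from [-4, 5, -3] -> [5, -3]
  drop -4 from [-4, -3] -> [-3]
  satisfied 1 clause(s); 5 remain; assigned so far: [4]
unit clause [-3] forces x3=F; simplify:
  drop 3 from [-1, 5, 3] -> [-1, 5]
  satisfied 3 clause(s); 2 remain; assigned so far: [3, 4]
unit clause [1] forces x1=T; simplify:
  drop -1 from [-1, 5] -> [5]
  satisfied 1 clause(s); 1 remain; assigned so far: [1, 3, 4]
unit clause [5] forces x5=T; simplify:
  satisfied 1 clause(s); 0 remain; assigned so far: [1, 3, 4, 5]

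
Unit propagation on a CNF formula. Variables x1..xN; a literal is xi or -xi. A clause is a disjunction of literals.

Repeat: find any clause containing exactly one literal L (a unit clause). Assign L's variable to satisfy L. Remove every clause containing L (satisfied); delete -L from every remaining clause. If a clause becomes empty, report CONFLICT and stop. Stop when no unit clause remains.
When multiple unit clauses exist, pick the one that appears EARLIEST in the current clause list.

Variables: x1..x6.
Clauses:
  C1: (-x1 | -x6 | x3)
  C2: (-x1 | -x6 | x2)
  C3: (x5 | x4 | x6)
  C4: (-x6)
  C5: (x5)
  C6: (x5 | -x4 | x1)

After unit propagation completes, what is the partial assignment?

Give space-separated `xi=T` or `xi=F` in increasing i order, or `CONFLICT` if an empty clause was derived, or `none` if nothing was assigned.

Answer: x5=T x6=F

Derivation:
unit clause [-6] forces x6=F; simplify:
  drop 6 from [5, 4, 6] -> [5, 4]
  satisfied 3 clause(s); 3 remain; assigned so far: [6]
unit clause [5] forces x5=T; simplify:
  satisfied 3 clause(s); 0 remain; assigned so far: [5, 6]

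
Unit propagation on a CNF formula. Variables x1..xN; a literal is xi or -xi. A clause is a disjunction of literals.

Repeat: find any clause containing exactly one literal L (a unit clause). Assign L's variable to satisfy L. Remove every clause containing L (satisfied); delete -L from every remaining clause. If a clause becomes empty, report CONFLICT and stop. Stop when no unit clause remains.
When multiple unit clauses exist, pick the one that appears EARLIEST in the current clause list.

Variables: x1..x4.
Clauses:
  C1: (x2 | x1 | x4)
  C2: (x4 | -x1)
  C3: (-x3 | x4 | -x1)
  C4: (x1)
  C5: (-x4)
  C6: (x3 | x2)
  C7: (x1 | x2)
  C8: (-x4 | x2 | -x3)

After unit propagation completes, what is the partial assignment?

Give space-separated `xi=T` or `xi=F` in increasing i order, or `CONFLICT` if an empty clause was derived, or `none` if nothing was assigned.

unit clause [1] forces x1=T; simplify:
  drop -1 from [4, -1] -> [4]
  drop -1 from [-3, 4, -1] -> [-3, 4]
  satisfied 3 clause(s); 5 remain; assigned so far: [1]
unit clause [4] forces x4=T; simplify:
  drop -4 from [-4] -> [] (empty!)
  drop -4 from [-4, 2, -3] -> [2, -3]
  satisfied 2 clause(s); 3 remain; assigned so far: [1, 4]
CONFLICT (empty clause)

Answer: CONFLICT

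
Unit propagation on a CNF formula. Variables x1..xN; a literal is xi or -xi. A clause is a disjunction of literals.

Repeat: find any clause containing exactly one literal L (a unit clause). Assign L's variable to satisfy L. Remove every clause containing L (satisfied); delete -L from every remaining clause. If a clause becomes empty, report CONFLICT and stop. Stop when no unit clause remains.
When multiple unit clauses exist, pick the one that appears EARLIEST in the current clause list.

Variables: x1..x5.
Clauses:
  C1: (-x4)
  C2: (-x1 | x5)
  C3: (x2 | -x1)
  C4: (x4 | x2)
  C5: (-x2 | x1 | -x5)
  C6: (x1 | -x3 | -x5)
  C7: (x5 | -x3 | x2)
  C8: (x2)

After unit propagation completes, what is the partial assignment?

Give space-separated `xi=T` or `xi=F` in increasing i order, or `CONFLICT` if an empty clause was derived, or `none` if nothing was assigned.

unit clause [-4] forces x4=F; simplify:
  drop 4 from [4, 2] -> [2]
  satisfied 1 clause(s); 7 remain; assigned so far: [4]
unit clause [2] forces x2=T; simplify:
  drop -2 from [-2, 1, -5] -> [1, -5]
  satisfied 4 clause(s); 3 remain; assigned so far: [2, 4]

Answer: x2=T x4=F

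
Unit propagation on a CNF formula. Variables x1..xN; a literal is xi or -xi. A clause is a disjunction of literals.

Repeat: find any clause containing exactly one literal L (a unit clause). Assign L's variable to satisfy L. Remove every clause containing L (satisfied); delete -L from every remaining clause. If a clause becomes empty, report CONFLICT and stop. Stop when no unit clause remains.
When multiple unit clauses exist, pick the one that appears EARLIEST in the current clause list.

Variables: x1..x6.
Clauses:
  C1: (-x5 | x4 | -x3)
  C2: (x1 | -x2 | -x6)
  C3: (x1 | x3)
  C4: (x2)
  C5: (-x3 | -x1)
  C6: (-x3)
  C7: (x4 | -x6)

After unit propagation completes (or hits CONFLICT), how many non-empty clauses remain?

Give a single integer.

unit clause [2] forces x2=T; simplify:
  drop -2 from [1, -2, -6] -> [1, -6]
  satisfied 1 clause(s); 6 remain; assigned so far: [2]
unit clause [-3] forces x3=F; simplify:
  drop 3 from [1, 3] -> [1]
  satisfied 3 clause(s); 3 remain; assigned so far: [2, 3]
unit clause [1] forces x1=T; simplify:
  satisfied 2 clause(s); 1 remain; assigned so far: [1, 2, 3]

Answer: 1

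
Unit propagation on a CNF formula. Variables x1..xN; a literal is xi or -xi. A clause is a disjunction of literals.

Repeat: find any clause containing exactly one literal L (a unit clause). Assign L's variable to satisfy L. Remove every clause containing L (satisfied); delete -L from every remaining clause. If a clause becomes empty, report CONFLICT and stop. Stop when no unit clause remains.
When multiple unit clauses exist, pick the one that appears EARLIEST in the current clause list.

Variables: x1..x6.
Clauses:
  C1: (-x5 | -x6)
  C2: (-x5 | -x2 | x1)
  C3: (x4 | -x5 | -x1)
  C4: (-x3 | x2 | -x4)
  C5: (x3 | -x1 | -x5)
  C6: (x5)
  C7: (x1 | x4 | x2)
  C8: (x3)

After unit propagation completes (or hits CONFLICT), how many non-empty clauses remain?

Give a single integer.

Answer: 4

Derivation:
unit clause [5] forces x5=T; simplify:
  drop -5 from [-5, -6] -> [-6]
  drop -5 from [-5, -2, 1] -> [-2, 1]
  drop -5 from [4, -5, -1] -> [4, -1]
  drop -5 from [3, -1, -5] -> [3, -1]
  satisfied 1 clause(s); 7 remain; assigned so far: [5]
unit clause [-6] forces x6=F; simplify:
  satisfied 1 clause(s); 6 remain; assigned so far: [5, 6]
unit clause [3] forces x3=T; simplify:
  drop -3 from [-3, 2, -4] -> [2, -4]
  satisfied 2 clause(s); 4 remain; assigned so far: [3, 5, 6]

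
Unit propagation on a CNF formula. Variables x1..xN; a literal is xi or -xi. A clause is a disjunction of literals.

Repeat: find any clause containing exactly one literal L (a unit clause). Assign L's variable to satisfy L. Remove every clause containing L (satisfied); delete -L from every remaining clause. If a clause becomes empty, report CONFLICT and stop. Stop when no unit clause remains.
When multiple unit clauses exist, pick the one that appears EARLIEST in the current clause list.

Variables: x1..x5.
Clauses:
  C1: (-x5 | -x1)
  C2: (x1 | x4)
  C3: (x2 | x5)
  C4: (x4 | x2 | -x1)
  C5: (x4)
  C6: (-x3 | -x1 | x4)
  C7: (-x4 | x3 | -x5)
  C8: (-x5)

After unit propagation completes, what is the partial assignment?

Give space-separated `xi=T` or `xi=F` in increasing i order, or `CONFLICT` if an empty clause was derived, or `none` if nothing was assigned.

unit clause [4] forces x4=T; simplify:
  drop -4 from [-4, 3, -5] -> [3, -5]
  satisfied 4 clause(s); 4 remain; assigned so far: [4]
unit clause [-5] forces x5=F; simplify:
  drop 5 from [2, 5] -> [2]
  satisfied 3 clause(s); 1 remain; assigned so far: [4, 5]
unit clause [2] forces x2=T; simplify:
  satisfied 1 clause(s); 0 remain; assigned so far: [2, 4, 5]

Answer: x2=T x4=T x5=F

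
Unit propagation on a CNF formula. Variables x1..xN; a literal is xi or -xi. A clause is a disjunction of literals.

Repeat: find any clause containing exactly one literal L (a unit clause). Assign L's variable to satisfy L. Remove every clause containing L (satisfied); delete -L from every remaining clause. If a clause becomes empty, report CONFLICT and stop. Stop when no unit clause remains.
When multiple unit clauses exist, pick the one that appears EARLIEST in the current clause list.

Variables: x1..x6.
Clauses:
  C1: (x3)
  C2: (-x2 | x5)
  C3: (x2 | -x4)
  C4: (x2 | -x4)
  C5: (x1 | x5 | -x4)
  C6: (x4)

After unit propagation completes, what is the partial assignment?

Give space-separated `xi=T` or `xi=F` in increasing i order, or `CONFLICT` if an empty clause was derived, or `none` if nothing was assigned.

unit clause [3] forces x3=T; simplify:
  satisfied 1 clause(s); 5 remain; assigned so far: [3]
unit clause [4] forces x4=T; simplify:
  drop -4 from [2, -4] -> [2]
  drop -4 from [2, -4] -> [2]
  drop -4 from [1, 5, -4] -> [1, 5]
  satisfied 1 clause(s); 4 remain; assigned so far: [3, 4]
unit clause [2] forces x2=T; simplify:
  drop -2 from [-2, 5] -> [5]
  satisfied 2 clause(s); 2 remain; assigned so far: [2, 3, 4]
unit clause [5] forces x5=T; simplify:
  satisfied 2 clause(s); 0 remain; assigned so far: [2, 3, 4, 5]

Answer: x2=T x3=T x4=T x5=T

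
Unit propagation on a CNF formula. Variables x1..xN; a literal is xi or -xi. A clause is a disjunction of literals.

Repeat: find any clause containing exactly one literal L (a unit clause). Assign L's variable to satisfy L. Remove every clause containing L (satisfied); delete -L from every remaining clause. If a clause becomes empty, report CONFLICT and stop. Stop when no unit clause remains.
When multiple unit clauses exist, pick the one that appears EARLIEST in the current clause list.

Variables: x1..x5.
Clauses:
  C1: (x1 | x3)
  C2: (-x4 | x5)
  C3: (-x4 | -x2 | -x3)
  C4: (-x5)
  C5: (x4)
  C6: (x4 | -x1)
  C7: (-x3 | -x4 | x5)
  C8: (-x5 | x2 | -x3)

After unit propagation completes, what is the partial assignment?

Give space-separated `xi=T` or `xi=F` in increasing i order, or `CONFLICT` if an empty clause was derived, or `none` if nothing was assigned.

Answer: CONFLICT

Derivation:
unit clause [-5] forces x5=F; simplify:
  drop 5 from [-4, 5] -> [-4]
  drop 5 from [-3, -4, 5] -> [-3, -4]
  satisfied 2 clause(s); 6 remain; assigned so far: [5]
unit clause [-4] forces x4=F; simplify:
  drop 4 from [4] -> [] (empty!)
  drop 4 from [4, -1] -> [-1]
  satisfied 3 clause(s); 3 remain; assigned so far: [4, 5]
CONFLICT (empty clause)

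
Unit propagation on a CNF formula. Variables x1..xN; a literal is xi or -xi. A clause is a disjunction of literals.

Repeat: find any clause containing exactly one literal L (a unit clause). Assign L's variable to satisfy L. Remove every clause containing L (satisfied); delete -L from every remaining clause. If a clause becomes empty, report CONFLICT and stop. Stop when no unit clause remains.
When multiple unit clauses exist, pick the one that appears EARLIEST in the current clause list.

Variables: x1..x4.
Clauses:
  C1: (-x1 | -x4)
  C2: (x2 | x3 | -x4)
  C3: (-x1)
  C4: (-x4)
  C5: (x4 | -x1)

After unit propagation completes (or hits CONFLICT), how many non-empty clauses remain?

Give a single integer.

unit clause [-1] forces x1=F; simplify:
  satisfied 3 clause(s); 2 remain; assigned so far: [1]
unit clause [-4] forces x4=F; simplify:
  satisfied 2 clause(s); 0 remain; assigned so far: [1, 4]

Answer: 0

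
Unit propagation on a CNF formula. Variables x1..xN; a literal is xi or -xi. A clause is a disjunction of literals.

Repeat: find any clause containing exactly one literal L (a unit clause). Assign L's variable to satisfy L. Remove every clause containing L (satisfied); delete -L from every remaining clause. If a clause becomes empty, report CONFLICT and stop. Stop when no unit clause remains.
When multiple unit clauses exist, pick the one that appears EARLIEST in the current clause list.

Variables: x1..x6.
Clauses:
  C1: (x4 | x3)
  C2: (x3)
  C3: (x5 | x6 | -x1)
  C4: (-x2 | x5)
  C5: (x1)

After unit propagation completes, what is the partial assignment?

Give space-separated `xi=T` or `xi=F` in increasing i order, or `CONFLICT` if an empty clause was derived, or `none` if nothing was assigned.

Answer: x1=T x3=T

Derivation:
unit clause [3] forces x3=T; simplify:
  satisfied 2 clause(s); 3 remain; assigned so far: [3]
unit clause [1] forces x1=T; simplify:
  drop -1 from [5, 6, -1] -> [5, 6]
  satisfied 1 clause(s); 2 remain; assigned so far: [1, 3]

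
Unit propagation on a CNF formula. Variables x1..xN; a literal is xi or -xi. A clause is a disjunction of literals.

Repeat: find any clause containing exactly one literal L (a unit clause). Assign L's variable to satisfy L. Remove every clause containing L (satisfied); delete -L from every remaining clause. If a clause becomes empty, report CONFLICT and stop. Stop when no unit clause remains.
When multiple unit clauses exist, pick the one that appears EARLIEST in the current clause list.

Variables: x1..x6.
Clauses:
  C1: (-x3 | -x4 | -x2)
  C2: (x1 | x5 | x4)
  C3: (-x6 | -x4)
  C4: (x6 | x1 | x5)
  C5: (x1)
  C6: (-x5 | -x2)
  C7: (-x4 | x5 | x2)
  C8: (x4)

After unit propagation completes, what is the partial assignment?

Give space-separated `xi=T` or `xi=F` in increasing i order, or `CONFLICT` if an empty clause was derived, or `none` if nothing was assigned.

Answer: x1=T x4=T x6=F

Derivation:
unit clause [1] forces x1=T; simplify:
  satisfied 3 clause(s); 5 remain; assigned so far: [1]
unit clause [4] forces x4=T; simplify:
  drop -4 from [-3, -4, -2] -> [-3, -2]
  drop -4 from [-6, -4] -> [-6]
  drop -4 from [-4, 5, 2] -> [5, 2]
  satisfied 1 clause(s); 4 remain; assigned so far: [1, 4]
unit clause [-6] forces x6=F; simplify:
  satisfied 1 clause(s); 3 remain; assigned so far: [1, 4, 6]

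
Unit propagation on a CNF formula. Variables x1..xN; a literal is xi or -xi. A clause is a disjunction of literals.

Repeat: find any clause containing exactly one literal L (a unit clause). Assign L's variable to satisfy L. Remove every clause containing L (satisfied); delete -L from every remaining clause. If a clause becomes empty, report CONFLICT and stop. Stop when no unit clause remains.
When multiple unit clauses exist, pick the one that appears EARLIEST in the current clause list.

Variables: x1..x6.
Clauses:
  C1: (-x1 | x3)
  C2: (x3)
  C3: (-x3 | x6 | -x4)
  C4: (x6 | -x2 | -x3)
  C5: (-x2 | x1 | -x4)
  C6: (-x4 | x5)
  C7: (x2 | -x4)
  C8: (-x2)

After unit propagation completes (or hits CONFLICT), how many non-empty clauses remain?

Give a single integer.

unit clause [3] forces x3=T; simplify:
  drop -3 from [-3, 6, -4] -> [6, -4]
  drop -3 from [6, -2, -3] -> [6, -2]
  satisfied 2 clause(s); 6 remain; assigned so far: [3]
unit clause [-2] forces x2=F; simplify:
  drop 2 from [2, -4] -> [-4]
  satisfied 3 clause(s); 3 remain; assigned so far: [2, 3]
unit clause [-4] forces x4=F; simplify:
  satisfied 3 clause(s); 0 remain; assigned so far: [2, 3, 4]

Answer: 0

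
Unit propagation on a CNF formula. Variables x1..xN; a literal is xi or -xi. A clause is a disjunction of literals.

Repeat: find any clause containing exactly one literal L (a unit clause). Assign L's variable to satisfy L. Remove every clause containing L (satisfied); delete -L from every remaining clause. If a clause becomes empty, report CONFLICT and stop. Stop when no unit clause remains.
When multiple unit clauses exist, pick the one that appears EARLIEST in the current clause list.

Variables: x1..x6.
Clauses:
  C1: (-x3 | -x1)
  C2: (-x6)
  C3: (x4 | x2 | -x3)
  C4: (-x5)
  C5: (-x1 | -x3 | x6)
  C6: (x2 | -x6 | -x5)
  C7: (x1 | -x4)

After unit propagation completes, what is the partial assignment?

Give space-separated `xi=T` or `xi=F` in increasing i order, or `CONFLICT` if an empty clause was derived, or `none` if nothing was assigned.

Answer: x5=F x6=F

Derivation:
unit clause [-6] forces x6=F; simplify:
  drop 6 from [-1, -3, 6] -> [-1, -3]
  satisfied 2 clause(s); 5 remain; assigned so far: [6]
unit clause [-5] forces x5=F; simplify:
  satisfied 1 clause(s); 4 remain; assigned so far: [5, 6]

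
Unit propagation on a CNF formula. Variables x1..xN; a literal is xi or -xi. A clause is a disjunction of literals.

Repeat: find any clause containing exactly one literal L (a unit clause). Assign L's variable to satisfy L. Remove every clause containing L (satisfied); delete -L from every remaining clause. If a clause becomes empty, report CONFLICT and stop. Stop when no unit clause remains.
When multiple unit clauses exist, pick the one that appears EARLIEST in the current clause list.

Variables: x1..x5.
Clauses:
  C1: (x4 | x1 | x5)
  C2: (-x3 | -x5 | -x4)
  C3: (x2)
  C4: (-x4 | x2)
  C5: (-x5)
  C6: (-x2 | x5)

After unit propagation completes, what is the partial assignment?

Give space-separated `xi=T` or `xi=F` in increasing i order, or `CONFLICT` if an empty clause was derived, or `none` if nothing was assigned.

Answer: CONFLICT

Derivation:
unit clause [2] forces x2=T; simplify:
  drop -2 from [-2, 5] -> [5]
  satisfied 2 clause(s); 4 remain; assigned so far: [2]
unit clause [-5] forces x5=F; simplify:
  drop 5 from [4, 1, 5] -> [4, 1]
  drop 5 from [5] -> [] (empty!)
  satisfied 2 clause(s); 2 remain; assigned so far: [2, 5]
CONFLICT (empty clause)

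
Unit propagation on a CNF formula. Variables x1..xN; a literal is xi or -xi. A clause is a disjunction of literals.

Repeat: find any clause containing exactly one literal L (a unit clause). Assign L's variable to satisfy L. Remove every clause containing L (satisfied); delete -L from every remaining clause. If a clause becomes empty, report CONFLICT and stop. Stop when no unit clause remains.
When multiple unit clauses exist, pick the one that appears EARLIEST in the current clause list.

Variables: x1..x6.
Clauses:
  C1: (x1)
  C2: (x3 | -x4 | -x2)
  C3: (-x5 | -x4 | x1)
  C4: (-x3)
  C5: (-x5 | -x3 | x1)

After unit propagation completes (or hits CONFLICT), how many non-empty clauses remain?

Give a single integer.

Answer: 1

Derivation:
unit clause [1] forces x1=T; simplify:
  satisfied 3 clause(s); 2 remain; assigned so far: [1]
unit clause [-3] forces x3=F; simplify:
  drop 3 from [3, -4, -2] -> [-4, -2]
  satisfied 1 clause(s); 1 remain; assigned so far: [1, 3]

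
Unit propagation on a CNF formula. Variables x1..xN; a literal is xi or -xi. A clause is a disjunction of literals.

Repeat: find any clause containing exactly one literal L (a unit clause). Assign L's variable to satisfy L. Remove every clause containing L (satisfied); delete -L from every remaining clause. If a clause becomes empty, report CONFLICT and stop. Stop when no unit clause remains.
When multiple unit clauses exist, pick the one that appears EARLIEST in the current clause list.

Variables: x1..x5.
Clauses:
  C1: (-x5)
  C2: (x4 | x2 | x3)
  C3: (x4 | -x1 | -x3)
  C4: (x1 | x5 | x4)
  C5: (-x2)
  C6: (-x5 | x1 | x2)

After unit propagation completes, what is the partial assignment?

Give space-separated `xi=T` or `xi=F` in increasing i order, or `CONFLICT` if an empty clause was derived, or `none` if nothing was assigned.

unit clause [-5] forces x5=F; simplify:
  drop 5 from [1, 5, 4] -> [1, 4]
  satisfied 2 clause(s); 4 remain; assigned so far: [5]
unit clause [-2] forces x2=F; simplify:
  drop 2 from [4, 2, 3] -> [4, 3]
  satisfied 1 clause(s); 3 remain; assigned so far: [2, 5]

Answer: x2=F x5=F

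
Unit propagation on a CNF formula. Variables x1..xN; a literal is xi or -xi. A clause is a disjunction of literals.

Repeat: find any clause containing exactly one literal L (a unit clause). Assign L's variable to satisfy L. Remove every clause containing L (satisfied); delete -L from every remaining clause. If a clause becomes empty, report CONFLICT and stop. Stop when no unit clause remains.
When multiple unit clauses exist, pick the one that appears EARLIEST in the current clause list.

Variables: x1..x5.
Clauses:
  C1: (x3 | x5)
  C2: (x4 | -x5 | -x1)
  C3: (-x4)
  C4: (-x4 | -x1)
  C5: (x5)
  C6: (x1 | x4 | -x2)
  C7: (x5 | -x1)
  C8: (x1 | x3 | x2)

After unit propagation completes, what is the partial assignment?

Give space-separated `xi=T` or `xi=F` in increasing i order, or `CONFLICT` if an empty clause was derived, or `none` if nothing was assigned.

unit clause [-4] forces x4=F; simplify:
  drop 4 from [4, -5, -1] -> [-5, -1]
  drop 4 from [1, 4, -2] -> [1, -2]
  satisfied 2 clause(s); 6 remain; assigned so far: [4]
unit clause [5] forces x5=T; simplify:
  drop -5 from [-5, -1] -> [-1]
  satisfied 3 clause(s); 3 remain; assigned so far: [4, 5]
unit clause [-1] forces x1=F; simplify:
  drop 1 from [1, -2] -> [-2]
  drop 1 from [1, 3, 2] -> [3, 2]
  satisfied 1 clause(s); 2 remain; assigned so far: [1, 4, 5]
unit clause [-2] forces x2=F; simplify:
  drop 2 from [3, 2] -> [3]
  satisfied 1 clause(s); 1 remain; assigned so far: [1, 2, 4, 5]
unit clause [3] forces x3=T; simplify:
  satisfied 1 clause(s); 0 remain; assigned so far: [1, 2, 3, 4, 5]

Answer: x1=F x2=F x3=T x4=F x5=T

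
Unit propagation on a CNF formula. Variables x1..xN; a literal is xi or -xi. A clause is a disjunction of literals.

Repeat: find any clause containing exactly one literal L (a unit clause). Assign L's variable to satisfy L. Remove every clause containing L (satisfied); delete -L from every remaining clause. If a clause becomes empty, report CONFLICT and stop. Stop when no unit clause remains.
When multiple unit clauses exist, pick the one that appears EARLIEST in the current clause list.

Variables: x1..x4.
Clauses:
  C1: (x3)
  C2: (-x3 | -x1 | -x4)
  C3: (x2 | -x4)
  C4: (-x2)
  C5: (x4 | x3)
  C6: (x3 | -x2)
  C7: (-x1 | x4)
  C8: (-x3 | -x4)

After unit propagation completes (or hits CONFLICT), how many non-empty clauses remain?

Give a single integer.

unit clause [3] forces x3=T; simplify:
  drop -3 from [-3, -1, -4] -> [-1, -4]
  drop -3 from [-3, -4] -> [-4]
  satisfied 3 clause(s); 5 remain; assigned so far: [3]
unit clause [-2] forces x2=F; simplify:
  drop 2 from [2, -4] -> [-4]
  satisfied 1 clause(s); 4 remain; assigned so far: [2, 3]
unit clause [-4] forces x4=F; simplify:
  drop 4 from [-1, 4] -> [-1]
  satisfied 3 clause(s); 1 remain; assigned so far: [2, 3, 4]
unit clause [-1] forces x1=F; simplify:
  satisfied 1 clause(s); 0 remain; assigned so far: [1, 2, 3, 4]

Answer: 0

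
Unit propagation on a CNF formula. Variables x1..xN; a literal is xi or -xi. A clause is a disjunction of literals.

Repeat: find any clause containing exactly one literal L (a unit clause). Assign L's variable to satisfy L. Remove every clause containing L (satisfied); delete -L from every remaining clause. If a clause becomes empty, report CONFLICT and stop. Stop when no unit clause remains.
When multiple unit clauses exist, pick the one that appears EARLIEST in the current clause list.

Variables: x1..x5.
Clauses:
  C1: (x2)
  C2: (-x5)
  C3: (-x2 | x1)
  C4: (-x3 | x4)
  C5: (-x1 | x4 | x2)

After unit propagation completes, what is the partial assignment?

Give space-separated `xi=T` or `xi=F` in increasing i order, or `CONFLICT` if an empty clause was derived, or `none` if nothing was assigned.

Answer: x1=T x2=T x5=F

Derivation:
unit clause [2] forces x2=T; simplify:
  drop -2 from [-2, 1] -> [1]
  satisfied 2 clause(s); 3 remain; assigned so far: [2]
unit clause [-5] forces x5=F; simplify:
  satisfied 1 clause(s); 2 remain; assigned so far: [2, 5]
unit clause [1] forces x1=T; simplify:
  satisfied 1 clause(s); 1 remain; assigned so far: [1, 2, 5]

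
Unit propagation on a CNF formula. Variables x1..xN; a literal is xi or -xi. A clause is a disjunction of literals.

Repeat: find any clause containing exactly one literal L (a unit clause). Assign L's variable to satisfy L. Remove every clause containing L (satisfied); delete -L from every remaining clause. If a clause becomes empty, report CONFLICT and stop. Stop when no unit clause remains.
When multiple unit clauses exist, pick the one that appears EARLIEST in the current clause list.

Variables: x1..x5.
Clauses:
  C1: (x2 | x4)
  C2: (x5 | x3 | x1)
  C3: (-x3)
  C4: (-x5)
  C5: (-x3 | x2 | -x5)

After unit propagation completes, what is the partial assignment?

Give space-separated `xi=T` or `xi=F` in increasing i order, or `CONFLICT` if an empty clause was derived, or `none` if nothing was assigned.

Answer: x1=T x3=F x5=F

Derivation:
unit clause [-3] forces x3=F; simplify:
  drop 3 from [5, 3, 1] -> [5, 1]
  satisfied 2 clause(s); 3 remain; assigned so far: [3]
unit clause [-5] forces x5=F; simplify:
  drop 5 from [5, 1] -> [1]
  satisfied 1 clause(s); 2 remain; assigned so far: [3, 5]
unit clause [1] forces x1=T; simplify:
  satisfied 1 clause(s); 1 remain; assigned so far: [1, 3, 5]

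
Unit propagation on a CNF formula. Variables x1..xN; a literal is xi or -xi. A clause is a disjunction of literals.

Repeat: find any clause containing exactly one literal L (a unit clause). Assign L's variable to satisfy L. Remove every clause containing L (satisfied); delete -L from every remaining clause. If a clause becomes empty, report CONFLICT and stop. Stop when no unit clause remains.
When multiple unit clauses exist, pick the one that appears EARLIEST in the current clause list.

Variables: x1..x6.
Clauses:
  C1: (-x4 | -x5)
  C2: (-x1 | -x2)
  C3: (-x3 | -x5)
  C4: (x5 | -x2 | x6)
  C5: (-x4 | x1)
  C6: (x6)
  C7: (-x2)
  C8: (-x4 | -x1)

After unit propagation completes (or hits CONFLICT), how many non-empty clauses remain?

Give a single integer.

unit clause [6] forces x6=T; simplify:
  satisfied 2 clause(s); 6 remain; assigned so far: [6]
unit clause [-2] forces x2=F; simplify:
  satisfied 2 clause(s); 4 remain; assigned so far: [2, 6]

Answer: 4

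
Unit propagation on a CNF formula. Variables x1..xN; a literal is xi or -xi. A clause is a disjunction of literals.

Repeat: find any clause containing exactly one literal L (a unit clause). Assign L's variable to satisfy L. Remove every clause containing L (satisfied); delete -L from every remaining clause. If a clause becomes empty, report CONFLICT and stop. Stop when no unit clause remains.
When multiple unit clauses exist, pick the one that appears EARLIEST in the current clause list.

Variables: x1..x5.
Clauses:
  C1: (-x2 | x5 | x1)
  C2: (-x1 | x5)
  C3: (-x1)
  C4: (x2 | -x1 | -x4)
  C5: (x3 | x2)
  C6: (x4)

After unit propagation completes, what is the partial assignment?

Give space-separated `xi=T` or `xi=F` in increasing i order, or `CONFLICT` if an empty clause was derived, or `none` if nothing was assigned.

unit clause [-1] forces x1=F; simplify:
  drop 1 from [-2, 5, 1] -> [-2, 5]
  satisfied 3 clause(s); 3 remain; assigned so far: [1]
unit clause [4] forces x4=T; simplify:
  satisfied 1 clause(s); 2 remain; assigned so far: [1, 4]

Answer: x1=F x4=T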